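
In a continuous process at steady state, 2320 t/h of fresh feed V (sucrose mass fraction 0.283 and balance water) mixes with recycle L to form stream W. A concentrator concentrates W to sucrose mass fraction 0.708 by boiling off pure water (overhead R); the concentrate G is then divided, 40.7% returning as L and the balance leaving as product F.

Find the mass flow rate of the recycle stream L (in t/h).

636.5 t/h

Overall sucrose balance (none leaves overhead): sucrose in fresh feed = sucrose in product, i.e. 2320×0.283 = (1−0.407)·G·0.708.
G = 656.56/(0.708×0.593) = 1563.8 t/h.
Recycle L = 0.407×1563.8 = 636.47 t/h.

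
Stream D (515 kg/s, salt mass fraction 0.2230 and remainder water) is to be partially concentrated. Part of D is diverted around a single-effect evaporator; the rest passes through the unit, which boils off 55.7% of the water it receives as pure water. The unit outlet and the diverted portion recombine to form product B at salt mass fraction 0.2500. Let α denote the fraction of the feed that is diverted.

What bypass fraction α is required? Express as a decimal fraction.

All 515×0.223 = 114.84 kg/s of salt reaches B, so B = 114.84/0.250 = 459.38 kg/s and vapour = 55.62 kg/s.
The evaporator receives (1−α)·515 of feed at 0.777 water and removes 0.557 of that water:
0.557×0.777×(1−α)×515 = 55.62
(1−α) = 55.62/222.89 = 0.2495;  α = 0.7505.

0.750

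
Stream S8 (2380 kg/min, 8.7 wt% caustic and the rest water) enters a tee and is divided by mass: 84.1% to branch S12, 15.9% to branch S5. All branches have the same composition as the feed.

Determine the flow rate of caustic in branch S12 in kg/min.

174.1 kg/min

Branch S12 total = 0.841×2380 = 2001.6 kg/min.
caustic in S12 = 0.087×2001.6 = 174.14 kg/min.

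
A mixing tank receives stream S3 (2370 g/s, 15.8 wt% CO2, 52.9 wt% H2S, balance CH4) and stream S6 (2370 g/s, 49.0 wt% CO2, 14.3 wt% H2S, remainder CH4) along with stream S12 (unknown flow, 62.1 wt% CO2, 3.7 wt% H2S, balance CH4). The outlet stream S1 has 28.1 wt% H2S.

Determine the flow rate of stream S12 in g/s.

1068 g/s

Let S12 be the unknown flow. Total out = 4740 + S12.
H2S balance: 1592.6 + 0.037·S12 = 0.281·(4740 + S12)
(0.037 − 0.281)·S12 = 0.281×4740 − 1592.6 = -260.7
S12 = -260.7 / -0.244 = 1068.4 g/s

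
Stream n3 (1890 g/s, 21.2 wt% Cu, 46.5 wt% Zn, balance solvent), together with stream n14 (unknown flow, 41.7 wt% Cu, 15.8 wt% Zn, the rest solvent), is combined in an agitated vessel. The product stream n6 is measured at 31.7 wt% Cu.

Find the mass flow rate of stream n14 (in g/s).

Let n14 be the unknown flow. Total out = 1890 + n14.
Cu balance: 400.68 + 0.417·n14 = 0.317·(1890 + n14)
(0.417 − 0.317)·n14 = 0.317×1890 − 400.68 = 198.45
n14 = 198.45 / 0.100 = 1984.5 g/s

1985 g/s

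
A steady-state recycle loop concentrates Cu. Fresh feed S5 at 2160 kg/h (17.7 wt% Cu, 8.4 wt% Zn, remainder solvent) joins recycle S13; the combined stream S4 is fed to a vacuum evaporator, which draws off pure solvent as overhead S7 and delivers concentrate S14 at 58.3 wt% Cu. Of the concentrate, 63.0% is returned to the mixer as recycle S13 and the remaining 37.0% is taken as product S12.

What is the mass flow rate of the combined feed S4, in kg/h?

3277 kg/h

Overall Cu balance (none leaves overhead): Cu in fresh feed = Cu in product, i.e. 2160×0.177 = (1−0.630)·S14·0.583.
S14 = 382.32/(0.583×0.370) = 1772.4 kg/h.
Recycle S13 = 0.630×1772.4 = 1116.6 kg/h.
Combined feed S4 = 2160 + 1116.6 = 3276.6 kg/h.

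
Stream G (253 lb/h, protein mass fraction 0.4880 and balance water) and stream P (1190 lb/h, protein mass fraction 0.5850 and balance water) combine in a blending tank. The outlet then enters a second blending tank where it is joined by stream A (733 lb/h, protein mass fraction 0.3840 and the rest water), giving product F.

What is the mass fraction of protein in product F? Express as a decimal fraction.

Overall, product flow = 2176 lb/h.
protein in = 253×0.488 + 1190×0.585 + 733×0.384 = 1101.1 lb/h.
protein fraction in F = 0.5060.

0.5060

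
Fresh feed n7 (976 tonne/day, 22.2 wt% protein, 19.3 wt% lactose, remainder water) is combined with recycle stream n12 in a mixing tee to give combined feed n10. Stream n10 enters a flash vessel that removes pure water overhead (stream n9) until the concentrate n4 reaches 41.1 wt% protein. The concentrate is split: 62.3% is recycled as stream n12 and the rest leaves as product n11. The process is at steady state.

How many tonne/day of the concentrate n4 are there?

Overall protein balance (none leaves overhead): protein in fresh feed = protein in product, i.e. 976×0.222 = (1−0.623)·n4·0.411.
n4 = 216.67/(0.411×0.377) = 1398.4 tonne/day.

1398 tonne/day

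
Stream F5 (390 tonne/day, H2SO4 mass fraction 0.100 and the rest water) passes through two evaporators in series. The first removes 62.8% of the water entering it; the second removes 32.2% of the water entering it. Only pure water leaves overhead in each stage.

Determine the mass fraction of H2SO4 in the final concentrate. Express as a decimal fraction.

0.306

water in feed = 390×0.900 = 351 tonne/day.
After stage 1: water left = (1−0.628)×351 = 130.57; stream total = 169.57 tonne/day.
After stage 2: water left = (1−0.322)×130.57 = 88.528; final concentrate = 127.53 tonne/day.
H2SO4 fraction = 39/127.53 = 0.306.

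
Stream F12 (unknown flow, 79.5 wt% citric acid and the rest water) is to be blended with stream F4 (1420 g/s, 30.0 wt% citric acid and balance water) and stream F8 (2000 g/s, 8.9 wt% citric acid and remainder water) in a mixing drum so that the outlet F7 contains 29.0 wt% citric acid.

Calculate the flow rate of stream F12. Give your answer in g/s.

767.9 g/s

Let F12 be the unknown flow. Total out = 3420 + F12.
citric acid balance: 604 + 0.795·F12 = 0.290·(3420 + F12)
(0.795 − 0.290)·F12 = 0.290×3420 − 604 = 387.8
F12 = 387.8 / 0.505 = 767.92 g/s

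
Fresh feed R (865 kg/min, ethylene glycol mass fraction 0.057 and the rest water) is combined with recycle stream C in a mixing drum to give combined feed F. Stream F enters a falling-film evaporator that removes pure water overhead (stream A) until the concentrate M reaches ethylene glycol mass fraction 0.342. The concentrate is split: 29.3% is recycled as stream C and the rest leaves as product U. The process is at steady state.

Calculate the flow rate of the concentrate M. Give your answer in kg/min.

Overall ethylene glycol balance (none leaves overhead): ethylene glycol in fresh feed = ethylene glycol in product, i.e. 865×0.057 = (1−0.293)·M·0.342.
M = 49.305/(0.342×0.707) = 203.91 kg/min.

203.9 kg/min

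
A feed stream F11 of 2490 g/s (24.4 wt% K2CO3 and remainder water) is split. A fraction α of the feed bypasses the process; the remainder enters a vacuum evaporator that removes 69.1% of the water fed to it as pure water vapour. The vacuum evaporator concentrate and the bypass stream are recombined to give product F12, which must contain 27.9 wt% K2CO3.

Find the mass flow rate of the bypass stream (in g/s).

1892 g/s

All 2490×0.244 = 607.56 g/s of K2CO3 reaches F12, so F12 = 607.56/0.279 = 2177.6 g/s and vapour = 312.37 g/s.
The evaporator receives (1−α)·2490 of feed at 0.756 water and removes 0.691 of that water:
0.691×0.756×(1−α)×2490 = 312.37
(1−α) = 312.37/1300.8 = 0.2401;  α = 0.7599.
Bypass flow = 0.7599×2490 = 1892.1 g/s.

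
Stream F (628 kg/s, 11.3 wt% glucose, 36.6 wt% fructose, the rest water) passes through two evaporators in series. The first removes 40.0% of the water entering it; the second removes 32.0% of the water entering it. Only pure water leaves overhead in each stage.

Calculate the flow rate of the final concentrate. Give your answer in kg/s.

434.3 kg/s

water in feed = 628×0.521 = 327.19 kg/s.
After stage 1: water left = (1−0.400)×327.19 = 196.31; stream total = 497.12 kg/s.
After stage 2: water left = (1−0.320)×196.31 = 133.49; final concentrate = 434.3 kg/s.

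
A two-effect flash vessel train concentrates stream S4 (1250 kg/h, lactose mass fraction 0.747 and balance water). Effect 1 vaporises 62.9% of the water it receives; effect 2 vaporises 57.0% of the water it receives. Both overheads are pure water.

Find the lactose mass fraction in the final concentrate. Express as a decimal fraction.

0.949

water in feed = 1250×0.253 = 316.25 kg/h.
After stage 1: water left = (1−0.629)×316.25 = 117.33; stream total = 1051.1 kg/h.
After stage 2: water left = (1−0.570)×117.33 = 50.451; final concentrate = 984.2 kg/h.
lactose fraction = 933.75/984.2 = 0.949.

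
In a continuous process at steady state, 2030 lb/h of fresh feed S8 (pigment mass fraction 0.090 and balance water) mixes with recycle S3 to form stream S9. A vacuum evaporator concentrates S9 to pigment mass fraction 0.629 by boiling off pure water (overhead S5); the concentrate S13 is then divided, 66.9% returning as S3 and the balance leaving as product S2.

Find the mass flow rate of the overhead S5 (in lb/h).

Overall pigment balance (none leaves overhead): pigment in fresh feed = pigment in product, i.e. 2030×0.090 = (1−0.669)·S13·0.629.
S13 = 182.7/(0.629×0.331) = 877.53 lb/h.
Recycle S3 = 0.669×877.53 = 587.06 lb/h.
Combined feed S9 = 2030 + 587.06 = 2617.1 lb/h.
Overhead S5 = S9 − S13 = 2617.1 − 877.53 = 1739.5 lb/h.

1740 lb/h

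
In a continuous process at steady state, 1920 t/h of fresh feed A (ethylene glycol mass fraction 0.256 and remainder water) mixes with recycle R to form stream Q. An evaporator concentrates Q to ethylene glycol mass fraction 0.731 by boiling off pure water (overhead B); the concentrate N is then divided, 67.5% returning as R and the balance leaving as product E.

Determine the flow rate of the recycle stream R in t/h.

Overall ethylene glycol balance (none leaves overhead): ethylene glycol in fresh feed = ethylene glycol in product, i.e. 1920×0.256 = (1−0.675)·N·0.731.
N = 491.52/(0.731×0.325) = 2068.9 t/h.
Recycle R = 0.675×2068.9 = 1396.5 t/h.

1397 t/h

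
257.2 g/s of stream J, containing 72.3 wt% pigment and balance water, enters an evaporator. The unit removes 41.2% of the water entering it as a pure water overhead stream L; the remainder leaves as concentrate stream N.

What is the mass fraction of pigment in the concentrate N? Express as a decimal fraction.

0.8161

pigment is not removed: 257.2×0.723 = 185.96 g/s of pigment enters N.
water entering = 257.2×0.277 = 71.244 g/s; overhead removed = 0.412×71.244 = 29.353 g/s.
Concentrate = 257.2 − 29.353 = 227.85 g/s.
Mass fraction = 185.96/227.85 = 0.8161.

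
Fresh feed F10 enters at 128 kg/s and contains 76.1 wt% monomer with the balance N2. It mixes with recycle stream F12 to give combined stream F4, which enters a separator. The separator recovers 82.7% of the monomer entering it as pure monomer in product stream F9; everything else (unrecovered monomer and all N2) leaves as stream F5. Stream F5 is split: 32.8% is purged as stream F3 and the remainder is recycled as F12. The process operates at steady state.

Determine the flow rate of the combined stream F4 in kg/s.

N2 enters only via F10 and leaves only via the purge: 128×0.239 = 0.328×(N2 in F5), and the separator passes all N2, so N2 in F4 = N2 in F5 = 93.268 kg/s.
monomer in F4: m_A = 128×0.761 + (1−0.328)·(1−0.827)·m_A, so m_A = 97.408/0.8837 = 110.22 kg/s.
F4 = 110.22 + 93.268 = 203.49 kg/s.

203.5 kg/s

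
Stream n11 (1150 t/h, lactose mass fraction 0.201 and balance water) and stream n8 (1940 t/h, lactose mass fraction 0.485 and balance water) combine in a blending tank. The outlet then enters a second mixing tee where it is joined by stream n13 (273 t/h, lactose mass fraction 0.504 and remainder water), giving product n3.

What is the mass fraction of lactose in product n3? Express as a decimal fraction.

0.389

Overall, product flow = 3363 t/h.
lactose in = 1150×0.201 + 1940×0.485 + 273×0.504 = 1309.6 t/h.
lactose fraction in n3 = 0.389.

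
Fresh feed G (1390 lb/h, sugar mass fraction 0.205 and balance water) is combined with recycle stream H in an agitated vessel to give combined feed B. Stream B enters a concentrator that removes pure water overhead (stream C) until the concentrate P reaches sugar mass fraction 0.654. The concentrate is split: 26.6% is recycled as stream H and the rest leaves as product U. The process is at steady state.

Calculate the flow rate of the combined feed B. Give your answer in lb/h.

Overall sugar balance (none leaves overhead): sugar in fresh feed = sugar in product, i.e. 1390×0.205 = (1−0.266)·P·0.654.
P = 284.95/(0.654×0.734) = 593.6 lb/h.
Recycle H = 0.266×593.6 = 157.9 lb/h.
Combined feed B = 1390 + 157.9 = 1547.9 lb/h.

1548 lb/h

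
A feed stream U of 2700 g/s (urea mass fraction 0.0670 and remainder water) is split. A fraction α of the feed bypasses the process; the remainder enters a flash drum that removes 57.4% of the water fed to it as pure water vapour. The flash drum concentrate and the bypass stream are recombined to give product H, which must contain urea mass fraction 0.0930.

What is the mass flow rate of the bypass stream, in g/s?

1291 g/s

All 2700×0.067 = 180.9 g/s of urea reaches H, so H = 180.9/0.093 = 1945.2 g/s and vapour = 754.84 g/s.
The evaporator receives (1−α)·2700 of feed at 0.933 water and removes 0.574 of that water:
0.574×0.933×(1−α)×2700 = 754.84
(1−α) = 754.84/1446 = 0.5220;  α = 0.4780.
Bypass flow = 0.4780×2700 = 1290.5 g/s.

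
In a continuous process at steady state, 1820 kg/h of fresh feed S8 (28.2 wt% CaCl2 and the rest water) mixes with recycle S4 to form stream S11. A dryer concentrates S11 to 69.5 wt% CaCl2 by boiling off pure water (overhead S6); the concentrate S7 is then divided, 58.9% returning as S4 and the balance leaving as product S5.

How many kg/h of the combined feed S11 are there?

2878 kg/h

Overall CaCl2 balance (none leaves overhead): CaCl2 in fresh feed = CaCl2 in product, i.e. 1820×0.282 = (1−0.589)·S7·0.695.
S7 = 513.24/(0.695×0.411) = 1796.8 kg/h.
Recycle S4 = 0.589×1796.8 = 1058.3 kg/h.
Combined feed S11 = 1820 + 1058.3 = 2878.3 kg/h.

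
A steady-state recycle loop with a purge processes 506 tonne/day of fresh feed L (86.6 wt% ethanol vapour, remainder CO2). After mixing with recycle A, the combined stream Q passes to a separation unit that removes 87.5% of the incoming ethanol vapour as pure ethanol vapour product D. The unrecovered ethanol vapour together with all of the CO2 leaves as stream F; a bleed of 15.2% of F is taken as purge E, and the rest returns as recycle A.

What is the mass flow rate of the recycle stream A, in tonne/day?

CO2 enters only via L and leaves only via the purge: 506×0.134 = 0.152×(CO2 in F), and the separation unit passes all CO2, so CO2 in Q = CO2 in F = 446.08 tonne/day.
ethanol vapour in Q: m_A = 506×0.866 + (1−0.152)·(1−0.875)·m_A, so m_A = 438.2/0.8940 = 490.15 tonne/day.
F = (1−0.875)×490.15 + 446.08 = 507.35 tonne/day.
Recycle A = (1−0.152)×507.35 = 430.23 tonne/day.

430.2 tonne/day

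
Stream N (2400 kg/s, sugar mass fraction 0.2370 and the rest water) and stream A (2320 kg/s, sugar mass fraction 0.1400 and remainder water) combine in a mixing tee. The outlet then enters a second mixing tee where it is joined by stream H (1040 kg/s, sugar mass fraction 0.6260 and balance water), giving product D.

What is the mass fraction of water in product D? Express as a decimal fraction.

0.7318

Overall, product flow = 5760 kg/s.
water in = 2400×0.763 + 2320×0.860 + 1040×0.374 = 4215.4 kg/s.
water fraction in D = 0.7318.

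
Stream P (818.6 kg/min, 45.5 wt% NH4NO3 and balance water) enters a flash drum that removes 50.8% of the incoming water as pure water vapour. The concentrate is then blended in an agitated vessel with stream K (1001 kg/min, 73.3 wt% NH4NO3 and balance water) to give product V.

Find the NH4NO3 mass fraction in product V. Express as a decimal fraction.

Vapour removed = 0.508×0.545×818.6 = 226.64 kg/min; concentrate = 591.96 kg/min.
NH4NO3 reaching the mixer = 372.46 (from concentrate) + 1001×0.733 = 1106.2 kg/min.
Product flow = 591.96 + 1001 = 1593 kg/min; NH4NO3 fraction = 0.694.

0.694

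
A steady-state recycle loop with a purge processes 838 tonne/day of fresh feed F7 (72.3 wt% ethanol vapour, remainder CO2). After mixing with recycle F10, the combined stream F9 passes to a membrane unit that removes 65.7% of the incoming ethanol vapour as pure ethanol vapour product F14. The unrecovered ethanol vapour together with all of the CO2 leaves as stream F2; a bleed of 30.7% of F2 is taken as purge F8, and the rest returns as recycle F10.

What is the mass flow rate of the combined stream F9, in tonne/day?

CO2 enters only via F7 and leaves only via the purge: 838×0.277 = 0.307×(CO2 in F2), and the membrane unit passes all CO2, so CO2 in F9 = CO2 in F2 = 756.11 tonne/day.
ethanol vapour in F9: m_A = 838×0.723 + (1−0.307)·(1−0.657)·m_A, so m_A = 605.87/0.7623 = 794.8 tonne/day.
F9 = 794.8 + 756.11 = 1550.9 tonne/day.

1551 tonne/day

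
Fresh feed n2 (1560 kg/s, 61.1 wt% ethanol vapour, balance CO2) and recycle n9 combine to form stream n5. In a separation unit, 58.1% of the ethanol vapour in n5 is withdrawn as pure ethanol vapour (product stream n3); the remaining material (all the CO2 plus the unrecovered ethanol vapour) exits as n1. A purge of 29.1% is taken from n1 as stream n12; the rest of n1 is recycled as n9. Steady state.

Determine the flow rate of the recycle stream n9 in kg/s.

1881 kg/s

CO2 enters only via n2 and leaves only via the purge: 1560×0.389 = 0.291×(CO2 in n1), and the separation unit passes all CO2, so CO2 in n5 = CO2 in n1 = 2085.4 kg/s.
ethanol vapour in n5: m_A = 1560×0.611 + (1−0.291)·(1−0.581)·m_A, so m_A = 953.16/0.7029 = 1356 kg/s.
n1 = (1−0.581)×1356 + 2085.4 = 2653.5 kg/s.
Recycle n9 = (1−0.291)×2653.5 = 1881.3 kg/s.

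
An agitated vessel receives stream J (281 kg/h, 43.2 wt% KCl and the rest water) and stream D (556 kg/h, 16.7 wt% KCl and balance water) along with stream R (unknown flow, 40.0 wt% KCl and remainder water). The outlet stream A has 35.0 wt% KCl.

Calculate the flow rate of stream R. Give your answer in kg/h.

1574 kg/h

Let R be the unknown flow. Total out = 837 + R.
KCl balance: 214.24 + 0.400·R = 0.350·(837 + R)
(0.400 − 0.350)·R = 0.350×837 − 214.24 = 78.706
R = 78.706 / 0.050 = 1574.1 kg/h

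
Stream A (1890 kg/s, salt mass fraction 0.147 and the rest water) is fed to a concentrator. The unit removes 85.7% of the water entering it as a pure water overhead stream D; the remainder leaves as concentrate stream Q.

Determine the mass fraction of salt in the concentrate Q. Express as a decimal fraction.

0.547

salt is not removed: 1890×0.147 = 277.83 kg/s of salt enters Q.
water entering = 1890×0.853 = 1612.2 kg/s; overhead removed = 0.857×1612.2 = 1381.6 kg/s.
Concentrate = 1890 − 1381.6 = 508.37 kg/s.
Mass fraction = 277.83/508.37 = 0.547.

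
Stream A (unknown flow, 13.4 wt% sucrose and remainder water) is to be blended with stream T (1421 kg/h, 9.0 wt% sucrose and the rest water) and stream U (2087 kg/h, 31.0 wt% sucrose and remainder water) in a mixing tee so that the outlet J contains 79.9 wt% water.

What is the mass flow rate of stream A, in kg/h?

Let A be the unknown flow. Total out = 3508 + A.
water balance: 2733.1 + 0.866·A = 0.799·(3508 + A)
(0.866 − 0.799)·A = 0.799×3508 − 2733.1 = 69.752
A = 69.752 / 0.067 = 1041.1 kg/h

1041 kg/h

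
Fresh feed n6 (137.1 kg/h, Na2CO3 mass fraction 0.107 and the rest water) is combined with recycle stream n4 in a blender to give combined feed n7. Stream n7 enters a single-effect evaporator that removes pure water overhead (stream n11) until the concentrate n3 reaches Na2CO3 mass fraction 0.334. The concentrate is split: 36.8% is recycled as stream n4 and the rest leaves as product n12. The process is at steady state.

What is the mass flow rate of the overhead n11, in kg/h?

Overall Na2CO3 balance (none leaves overhead): Na2CO3 in fresh feed = Na2CO3 in product, i.e. 137.1×0.107 = (1−0.368)·n3·0.334.
n3 = 14.67/(0.334×0.632) = 69.496 kg/h.
Recycle n4 = 0.368×69.496 = 25.574 kg/h.
Combined feed n7 = 137.1 + 25.574 = 162.67 kg/h.
Overhead n11 = n7 − n3 = 162.67 − 69.496 = 93.179 kg/h.

93.18 kg/h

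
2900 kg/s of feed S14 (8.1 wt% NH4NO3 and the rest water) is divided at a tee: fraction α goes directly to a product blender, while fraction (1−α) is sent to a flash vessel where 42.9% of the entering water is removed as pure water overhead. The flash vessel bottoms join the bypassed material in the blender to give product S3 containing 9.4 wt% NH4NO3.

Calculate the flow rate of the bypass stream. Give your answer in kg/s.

All 2900×0.081 = 234.9 kg/s of NH4NO3 reaches S3, so S3 = 234.9/0.094 = 2498.9 kg/s and vapour = 401.06 kg/s.
The evaporator receives (1−α)·2900 of feed at 0.919 water and removes 0.429 of that water:
0.429×0.919×(1−α)×2900 = 401.06
(1−α) = 401.06/1143.3 = 0.3508;  α = 0.6492.
Bypass flow = 0.6492×2900 = 1882.7 kg/s.

1883 kg/s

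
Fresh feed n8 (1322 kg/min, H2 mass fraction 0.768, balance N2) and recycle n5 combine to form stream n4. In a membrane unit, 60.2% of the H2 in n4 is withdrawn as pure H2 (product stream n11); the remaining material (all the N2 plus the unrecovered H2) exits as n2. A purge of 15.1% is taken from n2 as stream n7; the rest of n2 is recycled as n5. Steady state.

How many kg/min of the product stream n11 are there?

923.1 kg/min

H2 in n4: m_A = 1322×0.768 + (1−0.151)·(1−0.602)·m_A, so m_A = 1015.3/0.6621 = 1533.5 kg/min.
Product n11 = 0.602×1533.5 = 923.14 kg/min.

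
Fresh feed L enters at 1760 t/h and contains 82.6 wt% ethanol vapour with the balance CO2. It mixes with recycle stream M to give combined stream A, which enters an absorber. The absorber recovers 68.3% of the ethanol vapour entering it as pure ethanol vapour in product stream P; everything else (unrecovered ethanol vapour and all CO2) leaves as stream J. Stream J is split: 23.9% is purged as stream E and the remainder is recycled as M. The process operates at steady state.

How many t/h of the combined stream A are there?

3197 t/h

CO2 enters only via L and leaves only via the purge: 1760×0.174 = 0.239×(CO2 in J), and the absorber passes all CO2, so CO2 in A = CO2 in J = 1281.3 t/h.
ethanol vapour in A: m_A = 1760×0.826 + (1−0.239)·(1−0.683)·m_A, so m_A = 1453.8/0.7588 = 1916 t/h.
A = 1916 + 1281.3 = 3197.3 t/h.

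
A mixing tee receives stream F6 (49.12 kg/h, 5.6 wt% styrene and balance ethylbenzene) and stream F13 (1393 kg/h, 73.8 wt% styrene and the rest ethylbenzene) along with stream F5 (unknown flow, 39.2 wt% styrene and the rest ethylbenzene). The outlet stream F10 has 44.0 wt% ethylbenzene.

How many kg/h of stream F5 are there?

Let F5 be the unknown flow. Total out = 1442.1 + F5.
ethylbenzene balance: 411.34 + 0.608·F5 = 0.440·(1442.1 + F5)
(0.608 − 0.440)·F5 = 0.440×1442.1 − 411.34 = 223.2
F5 = 223.2 / 0.168 = 1328.6 kg/h

1329 kg/h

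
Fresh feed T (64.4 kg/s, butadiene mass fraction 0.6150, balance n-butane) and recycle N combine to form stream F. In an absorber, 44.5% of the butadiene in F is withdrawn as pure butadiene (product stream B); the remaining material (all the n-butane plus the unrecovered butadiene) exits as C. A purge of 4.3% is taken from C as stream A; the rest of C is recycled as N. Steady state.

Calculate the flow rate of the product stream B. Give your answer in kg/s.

butadiene in F: m_A = 64.4×0.615 + (1−0.043)·(1−0.445)·m_A, so m_A = 39.606/0.4689 = 84.472 kg/s.
Product B = 0.445×84.472 = 37.59 kg/s.

37.59 kg/s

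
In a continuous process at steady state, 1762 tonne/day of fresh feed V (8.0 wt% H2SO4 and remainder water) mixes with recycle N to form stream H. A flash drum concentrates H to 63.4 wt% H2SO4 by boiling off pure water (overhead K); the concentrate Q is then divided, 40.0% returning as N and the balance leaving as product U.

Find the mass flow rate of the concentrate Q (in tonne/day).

Overall H2SO4 balance (none leaves overhead): H2SO4 in fresh feed = H2SO4 in product, i.e. 1762×0.080 = (1−0.400)·Q·0.634.
Q = 140.96/(0.634×0.600) = 370.56 tonne/day.

370.6 tonne/day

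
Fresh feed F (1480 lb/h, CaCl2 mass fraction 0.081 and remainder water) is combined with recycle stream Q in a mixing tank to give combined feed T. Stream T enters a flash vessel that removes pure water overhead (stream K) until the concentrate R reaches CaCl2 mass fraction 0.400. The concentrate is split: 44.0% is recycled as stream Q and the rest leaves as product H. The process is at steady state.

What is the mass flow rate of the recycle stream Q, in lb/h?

235.5 lb/h

Overall CaCl2 balance (none leaves overhead): CaCl2 in fresh feed = CaCl2 in product, i.e. 1480×0.081 = (1−0.440)·R·0.400.
R = 119.88/(0.400×0.560) = 535.18 lb/h.
Recycle Q = 0.440×535.18 = 235.48 lb/h.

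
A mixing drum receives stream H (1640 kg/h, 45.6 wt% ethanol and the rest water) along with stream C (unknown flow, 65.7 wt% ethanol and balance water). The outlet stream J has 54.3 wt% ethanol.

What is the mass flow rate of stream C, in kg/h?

Let C be the unknown flow. Total out = 1640 + C.
ethanol balance: 747.84 + 0.657·C = 0.543·(1640 + C)
(0.657 − 0.543)·C = 0.543×1640 − 747.84 = 142.68
C = 142.68 / 0.114 = 1251.6 kg/h

1252 kg/h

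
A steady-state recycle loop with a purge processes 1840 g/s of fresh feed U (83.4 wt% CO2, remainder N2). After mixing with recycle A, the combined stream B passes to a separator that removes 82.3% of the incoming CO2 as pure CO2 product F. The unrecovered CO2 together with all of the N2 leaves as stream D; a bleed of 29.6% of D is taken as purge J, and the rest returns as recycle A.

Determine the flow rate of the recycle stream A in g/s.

944.9 g/s

N2 enters only via U and leaves only via the purge: 1840×0.166 = 0.296×(N2 in D), and the separator passes all N2, so N2 in B = N2 in D = 1031.9 g/s.
CO2 in B: m_A = 1840×0.834 + (1−0.296)·(1−0.823)·m_A, so m_A = 1534.6/0.8754 = 1753 g/s.
D = (1−0.823)×1753 + 1031.9 = 1342.2 g/s.
Recycle A = (1−0.296)×1342.2 = 944.89 g/s.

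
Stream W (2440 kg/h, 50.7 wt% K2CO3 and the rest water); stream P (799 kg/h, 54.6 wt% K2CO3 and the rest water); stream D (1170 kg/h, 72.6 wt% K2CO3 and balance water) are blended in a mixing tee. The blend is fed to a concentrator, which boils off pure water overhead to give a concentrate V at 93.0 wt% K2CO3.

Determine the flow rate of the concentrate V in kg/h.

2713 kg/h

K2CO3 entering = 2440×0.507 + 799×0.546 + 1170×0.726 = 2522.8 kg/h.
All K2CO3 reports to V, so V = 2522.8/0.930 = 2712.6 kg/h.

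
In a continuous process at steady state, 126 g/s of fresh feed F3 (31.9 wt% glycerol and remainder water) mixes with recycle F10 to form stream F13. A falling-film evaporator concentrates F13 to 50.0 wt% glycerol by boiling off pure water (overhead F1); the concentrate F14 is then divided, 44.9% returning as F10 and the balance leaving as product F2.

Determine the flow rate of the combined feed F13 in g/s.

191.5 g/s

Overall glycerol balance (none leaves overhead): glycerol in fresh feed = glycerol in product, i.e. 126×0.319 = (1−0.449)·F14·0.500.
F14 = 40.194/(0.500×0.551) = 145.89 g/s.
Recycle F10 = 0.449×145.89 = 65.507 g/s.
Combined feed F13 = 126 + 65.507 = 191.51 g/s.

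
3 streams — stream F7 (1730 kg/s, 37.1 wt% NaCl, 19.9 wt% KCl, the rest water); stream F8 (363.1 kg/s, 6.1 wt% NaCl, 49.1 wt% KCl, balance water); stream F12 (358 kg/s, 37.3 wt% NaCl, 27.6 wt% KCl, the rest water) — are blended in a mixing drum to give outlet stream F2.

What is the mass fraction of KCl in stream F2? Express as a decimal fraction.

Total flow out = 1730 + 363.1 + 358 = 2451.1 kg/s.
KCl in = 1730×0.199 + 363.1×0.491 + 358×0.276 = 621.36 kg/s.
KCl mass fraction in F2 = 621.36/2451.1 = 0.254.

0.254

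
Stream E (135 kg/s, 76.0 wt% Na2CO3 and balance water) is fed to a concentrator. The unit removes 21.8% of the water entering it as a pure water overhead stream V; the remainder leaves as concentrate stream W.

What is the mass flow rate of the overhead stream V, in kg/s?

water entering = 135×0.240 = 32.4 kg/s; overhead removed = 0.218×32.4 = 7.0632 kg/s.

7.063 kg/s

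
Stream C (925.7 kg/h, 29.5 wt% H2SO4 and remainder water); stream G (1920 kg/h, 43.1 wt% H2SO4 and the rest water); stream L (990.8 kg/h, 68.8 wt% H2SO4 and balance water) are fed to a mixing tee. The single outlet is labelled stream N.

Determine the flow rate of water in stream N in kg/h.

2054 kg/h

water out = water in = 925.7×0.705 + 1920×0.569 + 990.8×0.312 = 2054.2 kg/h.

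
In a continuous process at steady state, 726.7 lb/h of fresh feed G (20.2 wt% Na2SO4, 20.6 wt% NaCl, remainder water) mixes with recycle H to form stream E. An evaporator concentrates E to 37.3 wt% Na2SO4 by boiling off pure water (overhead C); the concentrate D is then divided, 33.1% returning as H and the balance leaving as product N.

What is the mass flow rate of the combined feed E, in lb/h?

Overall Na2SO4 balance (none leaves overhead): Na2SO4 in fresh feed = Na2SO4 in product, i.e. 726.7×0.202 = (1−0.331)·D·0.373.
D = 146.79/(0.373×0.669) = 588.26 lb/h.
Recycle H = 0.331×588.26 = 194.72 lb/h.
Combined feed E = 726.7 + 194.72 = 921.42 lb/h.

921.4 lb/h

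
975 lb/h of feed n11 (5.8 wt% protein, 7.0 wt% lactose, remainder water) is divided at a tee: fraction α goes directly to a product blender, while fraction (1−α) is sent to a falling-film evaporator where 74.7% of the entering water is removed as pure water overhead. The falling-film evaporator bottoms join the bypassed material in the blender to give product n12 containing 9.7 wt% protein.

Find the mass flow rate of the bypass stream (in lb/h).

373.2 lb/h

All 975×0.058 = 56.55 lb/h of protein reaches n12, so n12 = 56.55/0.097 = 582.99 lb/h and vapour = 392.01 lb/h.
The evaporator receives (1−α)·975 of feed at 0.872 water and removes 0.747 of that water:
0.747×0.872×(1−α)×975 = 392.01
(1−α) = 392.01/635.1 = 0.6172;  α = 0.3828.
Bypass flow = 0.3828×975 = 373.19 lb/h.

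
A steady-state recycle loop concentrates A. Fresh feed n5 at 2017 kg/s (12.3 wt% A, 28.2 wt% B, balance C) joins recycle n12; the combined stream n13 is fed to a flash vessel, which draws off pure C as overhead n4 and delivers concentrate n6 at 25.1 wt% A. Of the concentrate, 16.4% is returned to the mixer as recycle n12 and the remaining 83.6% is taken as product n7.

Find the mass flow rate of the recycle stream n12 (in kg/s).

Overall A balance (none leaves overhead): A in fresh feed = A in product, i.e. 2017×0.123 = (1−0.164)·n6·0.251.
n6 = 248.09/(0.251×0.836) = 1182.3 kg/s.
Recycle n12 = 0.164×1182.3 = 193.9 kg/s.

193.9 kg/s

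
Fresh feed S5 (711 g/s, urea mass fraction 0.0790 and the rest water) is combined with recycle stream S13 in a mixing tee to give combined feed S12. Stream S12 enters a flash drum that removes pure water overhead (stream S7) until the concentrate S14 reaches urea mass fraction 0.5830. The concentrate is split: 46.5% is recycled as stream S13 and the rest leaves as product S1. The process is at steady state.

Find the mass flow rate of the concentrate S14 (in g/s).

Overall urea balance (none leaves overhead): urea in fresh feed = urea in product, i.e. 711×0.079 = (1−0.465)·S14·0.583.
S14 = 56.169/(0.583×0.535) = 180.08 g/s.

180.1 g/s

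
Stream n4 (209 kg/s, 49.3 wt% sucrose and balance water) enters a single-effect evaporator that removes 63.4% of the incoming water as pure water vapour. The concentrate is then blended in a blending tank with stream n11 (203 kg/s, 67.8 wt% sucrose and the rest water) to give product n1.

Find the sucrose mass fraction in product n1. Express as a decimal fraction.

Vapour removed = 0.634×0.507×209 = 67.181 kg/s; concentrate = 141.82 kg/s.
sucrose reaching the mixer = 103.04 (from concentrate) + 203×0.678 = 240.67 kg/s.
Product flow = 141.82 + 203 = 344.82 kg/s; sucrose fraction = 0.6980.

0.6980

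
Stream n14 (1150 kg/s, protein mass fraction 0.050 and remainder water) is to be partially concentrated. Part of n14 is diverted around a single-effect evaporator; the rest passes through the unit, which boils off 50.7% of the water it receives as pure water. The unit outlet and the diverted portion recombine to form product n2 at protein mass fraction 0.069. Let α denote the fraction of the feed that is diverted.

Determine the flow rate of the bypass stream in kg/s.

492.5 kg/s

All 1150×0.050 = 57.5 kg/s of protein reaches n2, so n2 = 57.5/0.069 = 833.33 kg/s and vapour = 316.67 kg/s.
The evaporator receives (1−α)·1150 of feed at 0.950 water and removes 0.507 of that water:
0.507×0.950×(1−α)×1150 = 316.67
(1−α) = 316.67/553.9 = 0.5717;  α = 0.4283.
Bypass flow = 0.4283×1150 = 492.54 kg/s.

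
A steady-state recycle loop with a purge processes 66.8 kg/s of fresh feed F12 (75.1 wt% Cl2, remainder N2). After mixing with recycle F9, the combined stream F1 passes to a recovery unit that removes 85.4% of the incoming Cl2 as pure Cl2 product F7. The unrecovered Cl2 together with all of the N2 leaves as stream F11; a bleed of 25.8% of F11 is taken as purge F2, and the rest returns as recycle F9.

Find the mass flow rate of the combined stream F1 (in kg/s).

120.7 kg/s

N2 enters only via F12 and leaves only via the purge: 66.8×0.249 = 0.258×(N2 in F11), and the recovery unit passes all N2, so N2 in F1 = N2 in F11 = 64.47 kg/s.
Cl2 in F1: m_A = 66.8×0.751 + (1−0.258)·(1−0.854)·m_A, so m_A = 50.167/0.8917 = 56.262 kg/s.
F1 = 56.262 + 64.47 = 120.73 kg/s.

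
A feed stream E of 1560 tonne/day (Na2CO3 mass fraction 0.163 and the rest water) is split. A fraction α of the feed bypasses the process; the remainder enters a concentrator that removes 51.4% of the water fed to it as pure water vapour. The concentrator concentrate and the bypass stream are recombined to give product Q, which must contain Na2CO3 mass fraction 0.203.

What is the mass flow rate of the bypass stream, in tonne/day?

All 1560×0.163 = 254.28 tonne/day of Na2CO3 reaches Q, so Q = 254.28/0.203 = 1252.6 tonne/day and vapour = 307.39 tonne/day.
The evaporator receives (1−α)·1560 of feed at 0.837 water and removes 0.514 of that water:
0.514×0.837×(1−α)×1560 = 307.39
(1−α) = 307.39/671.14 = 0.4580;  α = 0.5420.
Bypass flow = 0.5420×1560 = 845.5 tonne/day.

845.5 tonne/day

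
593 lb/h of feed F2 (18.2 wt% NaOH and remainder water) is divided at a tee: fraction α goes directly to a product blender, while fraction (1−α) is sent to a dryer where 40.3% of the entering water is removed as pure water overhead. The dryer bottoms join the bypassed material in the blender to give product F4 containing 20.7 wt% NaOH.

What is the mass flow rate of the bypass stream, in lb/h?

375.7 lb/h

All 593×0.182 = 107.93 lb/h of NaOH reaches F4, so F4 = 107.93/0.207 = 521.38 lb/h and vapour = 71.618 lb/h.
The evaporator receives (1−α)·593 of feed at 0.818 water and removes 0.403 of that water:
0.403×0.818×(1−α)×593 = 71.618
(1−α) = 71.618/195.48 = 0.3664;  α = 0.6336.
Bypass flow = 0.6336×593 = 375.75 lb/h.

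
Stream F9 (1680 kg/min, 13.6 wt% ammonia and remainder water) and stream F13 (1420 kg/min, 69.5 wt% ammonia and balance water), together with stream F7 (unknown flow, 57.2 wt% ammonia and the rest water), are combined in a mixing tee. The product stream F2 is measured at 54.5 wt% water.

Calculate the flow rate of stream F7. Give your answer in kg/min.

1668 kg/min

Let F7 be the unknown flow. Total out = 3100 + F7.
water balance: 1884.6 + 0.428·F7 = 0.545·(3100 + F7)
(0.428 − 0.545)·F7 = 0.545×3100 − 1884.6 = -195.12
F7 = -195.12 / -0.117 = 1667.7 kg/min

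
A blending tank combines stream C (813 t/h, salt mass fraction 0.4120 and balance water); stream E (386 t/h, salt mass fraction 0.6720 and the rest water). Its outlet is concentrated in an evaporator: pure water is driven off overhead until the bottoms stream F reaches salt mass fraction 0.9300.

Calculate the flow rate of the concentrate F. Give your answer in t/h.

639.1 t/h

salt entering = 813×0.412 + 386×0.672 = 594.35 t/h.
All salt reports to F, so F = 594.35/0.930 = 639.08 t/h.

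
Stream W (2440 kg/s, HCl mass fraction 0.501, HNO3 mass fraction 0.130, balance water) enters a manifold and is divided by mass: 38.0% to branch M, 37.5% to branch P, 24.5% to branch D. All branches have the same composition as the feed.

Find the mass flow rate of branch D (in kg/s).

597.8 kg/s

Branch D flow = 0.245×2440 = 597.8 kg/s.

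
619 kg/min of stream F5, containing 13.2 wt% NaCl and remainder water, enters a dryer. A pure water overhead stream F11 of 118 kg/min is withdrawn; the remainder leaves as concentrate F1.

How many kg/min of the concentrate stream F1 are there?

Concentrate = 619 − 118 = 501 kg/min.

501 kg/min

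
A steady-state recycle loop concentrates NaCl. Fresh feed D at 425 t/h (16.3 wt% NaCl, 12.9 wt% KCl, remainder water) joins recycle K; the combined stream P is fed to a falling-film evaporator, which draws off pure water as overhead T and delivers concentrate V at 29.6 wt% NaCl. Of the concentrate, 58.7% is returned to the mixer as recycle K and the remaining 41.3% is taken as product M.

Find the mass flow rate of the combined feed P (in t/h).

757.6 t/h

Overall NaCl balance (none leaves overhead): NaCl in fresh feed = NaCl in product, i.e. 425×0.163 = (1−0.587)·V·0.296.
V = 69.275/(0.296×0.413) = 566.68 t/h.
Recycle K = 0.587×566.68 = 332.64 t/h.
Combined feed P = 425 + 332.64 = 757.64 t/h.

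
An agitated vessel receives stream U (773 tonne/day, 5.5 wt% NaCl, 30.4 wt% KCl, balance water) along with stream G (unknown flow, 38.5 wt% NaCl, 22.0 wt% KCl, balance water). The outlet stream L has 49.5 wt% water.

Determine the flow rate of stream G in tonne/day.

Let G be the unknown flow. Total out = 773 + G.
water balance: 495.49 + 0.395·G = 0.495·(773 + G)
(0.395 − 0.495)·G = 0.495×773 − 495.49 = -112.86
G = -112.86 / -0.100 = 1128.6 tonne/day

1129 tonne/day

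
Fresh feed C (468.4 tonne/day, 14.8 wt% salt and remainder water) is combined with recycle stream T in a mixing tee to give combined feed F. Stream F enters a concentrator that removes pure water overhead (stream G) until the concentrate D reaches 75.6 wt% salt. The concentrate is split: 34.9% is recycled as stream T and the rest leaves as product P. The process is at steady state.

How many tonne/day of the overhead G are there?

Overall salt balance (none leaves overhead): salt in fresh feed = salt in product, i.e. 468.4×0.148 = (1−0.349)·D·0.756.
D = 69.323/(0.756×0.651) = 140.86 tonne/day.
Recycle T = 0.349×140.86 = 49.159 tonne/day.
Combined feed F = 468.4 + 49.159 = 517.56 tonne/day.
Overhead G = F − D = 517.56 − 140.86 = 376.7 tonne/day.

376.7 tonne/day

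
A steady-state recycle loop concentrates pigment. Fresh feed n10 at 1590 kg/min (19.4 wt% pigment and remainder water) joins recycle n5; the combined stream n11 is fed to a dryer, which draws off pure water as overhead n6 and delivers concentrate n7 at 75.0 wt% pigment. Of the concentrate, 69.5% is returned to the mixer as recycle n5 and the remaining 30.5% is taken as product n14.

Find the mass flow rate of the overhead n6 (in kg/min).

Overall pigment balance (none leaves overhead): pigment in fresh feed = pigment in product, i.e. 1590×0.194 = (1−0.695)·n7·0.750.
n7 = 308.46/(0.750×0.305) = 1348.5 kg/min.
Recycle n5 = 0.695×1348.5 = 937.18 kg/min.
Combined feed n11 = 1590 + 937.18 = 2527.2 kg/min.
Overhead n6 = n11 − n7 = 2527.2 − 1348.5 = 1178.7 kg/min.

1179 kg/min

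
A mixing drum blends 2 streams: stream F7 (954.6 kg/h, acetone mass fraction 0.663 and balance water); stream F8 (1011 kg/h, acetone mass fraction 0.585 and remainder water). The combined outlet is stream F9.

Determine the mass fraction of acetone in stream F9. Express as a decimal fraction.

0.623

Total flow out = 954.6 + 1011 = 1965.6 kg/h.
acetone in = 954.6×0.663 + 1011×0.585 = 1224.3 kg/h.
acetone mass fraction in F9 = 1224.3/1965.6 = 0.623.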